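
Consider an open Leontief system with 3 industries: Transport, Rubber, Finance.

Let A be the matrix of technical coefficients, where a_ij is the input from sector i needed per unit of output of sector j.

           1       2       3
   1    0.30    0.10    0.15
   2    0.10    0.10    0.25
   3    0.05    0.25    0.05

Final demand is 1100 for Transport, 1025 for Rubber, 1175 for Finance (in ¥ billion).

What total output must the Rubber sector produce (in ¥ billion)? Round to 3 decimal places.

x_2 = 1903.351

I − A =
  [   0.70    -0.10    -0.15]
  [  -0.10     0.90    -0.25]
  [  -0.05    -0.25     0.95]
Cofactors of I−A, C_ij = (−1)^(i+j)·(minor ij) (rows/columns in the sector order above):
  C_11 = (0.90)(0.95) − (-0.25)(-0.25) = 0.7925
  C_12 = −[(-0.10)(0.95) − (-0.25)(-0.05)] = 0.1075
  C_13 = (-0.10)(-0.25) − (0.90)(-0.05) = 0.0700
  C_21 = −[(-0.10)(0.95) − (-0.15)(-0.25)] = 0.1325
  C_22 = (0.70)(0.95) − (-0.15)(-0.05) = 0.6575
  C_23 = −[(0.70)(-0.25) − (-0.10)(-0.05)] = 0.1800
  C_31 = (-0.10)(-0.25) − (-0.15)(0.90) = 0.1600
  C_32 = −[(0.70)(-0.25) − (-0.15)(-0.10)] = 0.1900
  C_33 = (0.70)(0.90) − (-0.10)(-0.10) = 0.6200
det(I−A) = Σ_j (I−A)_1j·C_1j = (0.70)(0.7925) + (-0.10)(0.1075) + (-0.15)(0.0700) = 0.5335
adj(I−A) = Cᵀ =
  [ 0.7925   0.1325   0.1600]
  [ 0.1075   0.6575   0.1900]
  [ 0.0700   0.1800   0.6200]
(I − A)⁻¹ = adj(I−A) / det(I−A) ≈
  [   1.4855     0.2484     0.2999]
  [   0.2015     1.2324     0.3561]
  [   0.1312     0.3374     1.1621]
x = (I − A)⁻¹ d = adj(I−A)·d / det(I−A), with det(I−A) = 0.5335:
  x_1 = (0.7925·1100 + 0.1325·1025 + 0.1600·1175) / 0.5335 = 1195.5625 / 0.5335 ≈ 2240.979
  x_2 = (0.1075·1100 + 0.6575·1025 + 0.1900·1175) / 0.5335 = 1015.4375 / 0.5335 ≈ 1903.351
  x_3 = (0.0700·1100 + 0.1800·1025 + 0.6200·1175) / 0.5335 = 990.00 / 0.5335 ≈ 1855.670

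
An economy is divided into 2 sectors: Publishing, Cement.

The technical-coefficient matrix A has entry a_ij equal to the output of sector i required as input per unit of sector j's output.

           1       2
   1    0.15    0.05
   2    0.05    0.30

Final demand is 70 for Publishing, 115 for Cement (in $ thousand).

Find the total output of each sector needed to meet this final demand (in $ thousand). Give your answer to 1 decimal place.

x_1 = 92.4, x_2 = 170.9

I − A =
  [   0.85    -0.05]
  [  -0.05     0.70]
det(I−A) = (0.85)(0.70) − (-0.05)(-0.05) = 0.5925
adj(I−A) = [[0.70, 0.05], [0.05, 0.85]]
(I − A)⁻¹ = adj(I−A) / det(I−A) ≈
  [   1.1814     0.0844]
  [   0.0844     1.4346]
x = (I − A)⁻¹ d = adj(I−A)·d / det(I−A), with det(I−A) = 0.5925:
  x_1 = (0.70·70 + 0.05·115) / 0.5925 = 54.75 / 0.5925 ≈ 92.4
  x_2 = (0.05·70 + 0.85·115) / 0.5925 = 101.25 / 0.5925 ≈ 170.9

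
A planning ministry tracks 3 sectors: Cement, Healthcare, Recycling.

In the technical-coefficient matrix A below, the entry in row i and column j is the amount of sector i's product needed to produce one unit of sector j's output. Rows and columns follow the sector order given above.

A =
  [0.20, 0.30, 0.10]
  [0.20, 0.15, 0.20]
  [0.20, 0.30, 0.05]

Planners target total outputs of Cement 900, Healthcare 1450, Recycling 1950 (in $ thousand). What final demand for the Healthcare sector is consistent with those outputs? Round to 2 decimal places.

I − A =
  [   0.80    -0.30    -0.10]
  [  -0.20     0.85    -0.20]
  [  -0.20    -0.30     0.95]
d = (I − A) x:
  d_C = (+0.80)·900 + (-0.30)·1450 + (-0.10)·1950 = 90.00
  d_H = (-0.20)·900 + (+0.85)·1450 + (-0.20)·1950 = 662.50
  d_R = (-0.20)·900 + (-0.30)·1450 + (+0.95)·1950 = 1237.50

d_H = 662.50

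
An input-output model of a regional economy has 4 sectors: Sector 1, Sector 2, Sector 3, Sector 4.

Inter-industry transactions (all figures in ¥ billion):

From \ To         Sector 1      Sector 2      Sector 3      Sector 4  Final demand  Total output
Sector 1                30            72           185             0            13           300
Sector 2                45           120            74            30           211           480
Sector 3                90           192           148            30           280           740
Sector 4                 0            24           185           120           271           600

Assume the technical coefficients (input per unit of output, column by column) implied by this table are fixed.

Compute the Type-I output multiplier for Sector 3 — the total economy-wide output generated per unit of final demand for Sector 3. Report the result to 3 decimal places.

Technical coefficients a_ij = z_ij / X_j:
  a_11 = 30/300 = 0.10, a_21 = 45/300 = 0.15, a_31 = 90/300 = 0.30, a_41 = 0/300 = 0.00
  a_12 = 72/480 = 0.15, a_22 = 120/480 = 0.25, a_32 = 192/480 = 0.40, a_42 = 24/480 = 0.05
  a_13 = 185/740 = 0.25, a_23 = 74/740 = 0.10, a_33 = 148/740 = 0.20, a_43 = 185/740 = 0.25
  a_14 = 0/600 = 0.00, a_24 = 30/600 = 0.05, a_34 = 30/600 = 0.05, a_44 = 120/600 = 0.20
I − A =
  [   0.90    -0.15    -0.25     0.00]
  [  -0.15     0.75    -0.10    -0.05]
  [  -0.30    -0.40     0.80    -0.05]
  [   0.00    -0.05    -0.25     0.80]
Compute the cofactors C_ij = (−1)^(i+j)·(3×3 minor ij) of I−A; the adjugate is their transpose:
adj(I−A) = Cᵀ =
  [ 0.431375   0.174750   0.163250   0.021125]
  [ 0.121875   0.504750   0.113250   0.038625]
  [ 0.227625   0.326250   0.519750   0.052875]
  [ 0.078750   0.133500   0.169500   0.410250]
det(I−A) = Σ_j (I−A)_1j·C_1j = (0.90)(0.431375) + (-0.15)(0.121875) + (-0.25)(0.227625) + (0.00)(0.078750) = 0.31305
(I − A)⁻¹ = adj(I−A) / det(I−A) ≈
  [   1.3780     0.5582     0.5215     0.0675]
  [   0.3893     1.6124     0.3618     0.1234]
  [   0.7271     1.0422     1.6603     0.1689]
  [   0.2516     0.4264     0.5414     1.3105]
The output multiplier for sector j is the column-j sum of the Leontief inverse (I − A)⁻¹ = adj(I−A) / det(I−A).
Column 3 of adj(I−A): (0.163250, 0.113250, 0.519750, 0.169500); det(I−A) = 0.31305.
m_3 = (0.163250 + 0.113250 + 0.519750 + 0.169500) / 0.31305 = 0.96575 / 0.31305 ≈ 3.085.

m_3 = 3.085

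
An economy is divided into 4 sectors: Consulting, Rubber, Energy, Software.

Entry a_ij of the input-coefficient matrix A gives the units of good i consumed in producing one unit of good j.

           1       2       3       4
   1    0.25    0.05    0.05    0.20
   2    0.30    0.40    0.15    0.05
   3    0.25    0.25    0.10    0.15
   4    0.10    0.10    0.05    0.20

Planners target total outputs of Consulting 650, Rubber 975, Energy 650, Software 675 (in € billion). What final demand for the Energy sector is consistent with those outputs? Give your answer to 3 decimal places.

I − A =
  [   0.75    -0.05    -0.05    -0.20]
  [  -0.30     0.60    -0.15    -0.05]
  [  -0.25    -0.25     0.90    -0.15]
  [  -0.10    -0.10    -0.05     0.80]
d = (I − A) x:
  d_1 = (+0.75)·650 + (-0.05)·975 + (-0.05)·650 + (-0.20)·675 = 271.250
  d_2 = (-0.30)·650 + (+0.60)·975 + (-0.15)·650 + (-0.05)·675 = 258.750
  d_3 = (-0.25)·650 + (-0.25)·975 + (+0.90)·650 + (-0.15)·675 = 77.500
  d_4 = (-0.10)·650 + (-0.10)·975 + (-0.05)·650 + (+0.80)·675 = 345.000

d_3 = 77.500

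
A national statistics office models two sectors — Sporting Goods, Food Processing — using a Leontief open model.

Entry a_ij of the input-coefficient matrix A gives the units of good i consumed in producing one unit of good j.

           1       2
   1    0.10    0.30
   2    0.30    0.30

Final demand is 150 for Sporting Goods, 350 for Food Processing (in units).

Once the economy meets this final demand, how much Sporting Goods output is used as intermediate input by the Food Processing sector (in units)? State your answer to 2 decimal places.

z_12 = 200.00

I − A =
  [   0.90    -0.30]
  [  -0.30     0.70]
det(I−A) = (0.90)(0.70) − (-0.30)(-0.30) = 0.5400
adj(I−A) = [[0.70, 0.30], [0.30, 0.90]]
(I − A)⁻¹ = adj(I−A) / det(I−A) ≈
  [   1.2963     0.5556]
  [   0.5556     1.6667]
First solve x = (I − A)⁻¹ d = adj(I−A)·d / det(I−A); in particular x_2 = (0.30·150 + 0.90·350) / 0.5400 = 360.00 / 0.5400 ≈ 666.6667.
Intermediate flow from 1 to 2: z_12 = a_12 · x_2 = 0.30 × 360.00 / 0.5400 = 108.00 / 0.5400 = 200.00.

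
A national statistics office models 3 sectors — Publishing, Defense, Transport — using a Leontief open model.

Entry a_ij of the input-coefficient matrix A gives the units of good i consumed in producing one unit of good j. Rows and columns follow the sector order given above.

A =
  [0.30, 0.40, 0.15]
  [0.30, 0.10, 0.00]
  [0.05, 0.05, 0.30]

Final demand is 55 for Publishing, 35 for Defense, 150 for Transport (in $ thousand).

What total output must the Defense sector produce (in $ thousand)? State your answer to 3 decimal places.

x_D = 101.114

I − A =
  [   0.70    -0.40    -0.15]
  [  -0.30     0.90     0.00]
  [  -0.05    -0.05     0.70]
Cofactors of I−A, C_ij = (−1)^(i+j)·(minor ij) (rows/columns in the sector order above):
  C_11 = (0.90)(0.70) − (0.00)(-0.05) = 0.6300
  C_12 = −[(-0.30)(0.70) − (0.00)(-0.05)] = 0.2100
  C_13 = (-0.30)(-0.05) − (0.90)(-0.05) = 0.0600
  C_21 = −[(-0.40)(0.70) − (-0.15)(-0.05)] = 0.2875
  C_22 = (0.70)(0.70) − (-0.15)(-0.05) = 0.4825
  C_23 = −[(0.70)(-0.05) − (-0.40)(-0.05)] = 0.0550
  C_31 = (-0.40)(0.00) − (-0.15)(0.90) = 0.1350
  C_32 = −[(0.70)(0.00) − (-0.15)(-0.30)] = 0.0450
  C_33 = (0.70)(0.90) − (-0.40)(-0.30) = 0.5100
det(I−A) = Σ_j (I−A)_1j·C_1j = (0.70)(0.6300) + (-0.40)(0.2100) + (-0.15)(0.0600) = 0.3480
adj(I−A) = Cᵀ =
  [ 0.6300   0.2875   0.1350]
  [ 0.2100   0.4825   0.0450]
  [ 0.0600   0.0550   0.5100]
(I − A)⁻¹ = adj(I−A) / det(I−A) ≈
  [   1.8103     0.8261     0.3879]
  [   0.6034     1.3865     0.1293]
  [   0.1724     0.1580     1.4655]
x = (I − A)⁻¹ d = adj(I−A)·d / det(I−A), with det(I−A) = 0.3480:
  x_P = (0.6300·55 + 0.2875·35 + 0.1350·150) / 0.3480 = 64.9625 / 0.3480 ≈ 186.674
  x_D = (0.2100·55 + 0.4825·35 + 0.0450·150) / 0.3480 = 35.1875 / 0.3480 ≈ 101.114
  x_T = (0.0600·55 + 0.0550·35 + 0.5100·150) / 0.3480 = 81.725 / 0.3480 ≈ 234.842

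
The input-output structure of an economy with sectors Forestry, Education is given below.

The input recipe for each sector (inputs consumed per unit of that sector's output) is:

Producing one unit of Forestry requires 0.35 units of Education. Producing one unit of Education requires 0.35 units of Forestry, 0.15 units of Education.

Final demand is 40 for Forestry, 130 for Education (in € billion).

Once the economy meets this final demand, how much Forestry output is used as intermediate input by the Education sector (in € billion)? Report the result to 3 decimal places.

I − A =
  [   1.00    -0.35]
  [  -0.35     0.85]
det(I−A) = (1.00)(0.85) − (-0.35)(-0.35) = 0.7275
adj(I−A) = [[0.85, 0.35], [0.35, 1.00]]
(I − A)⁻¹ = adj(I−A) / det(I−A) ≈
  [   1.1684     0.4811]
  [   0.4811     1.3746]
First solve x = (I − A)⁻¹ d = adj(I−A)·d / det(I−A); in particular x_2 = (0.35·40 + 1.00·130) / 0.7275 = 144.00 / 0.7275 ≈ 197.93814.
Intermediate flow from 1 to 2: z_12 = a_12 · x_2 = 0.35 × 144.00 / 0.7275 = 50.40 / 0.7275 ≈ 69.278.

z_12 = 69.278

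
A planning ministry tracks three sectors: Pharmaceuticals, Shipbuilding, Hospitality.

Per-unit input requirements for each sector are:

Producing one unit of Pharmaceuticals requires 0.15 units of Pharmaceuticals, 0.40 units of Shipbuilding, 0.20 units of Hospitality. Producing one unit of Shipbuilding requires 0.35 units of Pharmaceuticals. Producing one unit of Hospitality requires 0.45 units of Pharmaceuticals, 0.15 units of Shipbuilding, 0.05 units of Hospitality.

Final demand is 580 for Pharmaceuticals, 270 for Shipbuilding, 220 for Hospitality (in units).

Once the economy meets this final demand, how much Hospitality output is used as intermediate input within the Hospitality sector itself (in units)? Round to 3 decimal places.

I − A =
  [   0.85    -0.35    -0.45]
  [  -0.40     1.00    -0.15]
  [  -0.20     0.00     0.95]
Cofactors of I−A, C_ij = (−1)^(i+j)·(minor ij) (rows/columns in the sector order above):
  C_11 = (1.00)(0.95) − (-0.15)(0.00) = 0.9500
  C_12 = −[(-0.40)(0.95) − (-0.15)(-0.20)] = 0.4100
  C_13 = (-0.40)(0.00) − (1.00)(-0.20) = 0.2000
  C_21 = −[(-0.35)(0.95) − (-0.45)(0.00)] = 0.3325
  C_22 = (0.85)(0.95) − (-0.45)(-0.20) = 0.7175
  C_23 = −[(0.85)(0.00) − (-0.35)(-0.20)] = 0.0700
  C_31 = (-0.35)(-0.15) − (-0.45)(1.00) = 0.5025
  C_32 = −[(0.85)(-0.15) − (-0.45)(-0.40)] = 0.3075
  C_33 = (0.85)(1.00) − (-0.35)(-0.40) = 0.7100
det(I−A) = Σ_j (I−A)_1j·C_1j = (0.85)(0.9500) + (-0.35)(0.4100) + (-0.45)(0.2000) = 0.5740
adj(I−A) = Cᵀ =
  [ 0.9500   0.3325   0.5025]
  [ 0.4100   0.7175   0.3075]
  [ 0.2000   0.0700   0.7100]
(I − A)⁻¹ = adj(I−A) / det(I−A) ≈
  [   1.6551     0.5793     0.8754]
  [   0.7143     1.2500     0.5357]
  [   0.3484     0.1220     1.2369]
First solve x = (I − A)⁻¹ d = adj(I−A)·d / det(I−A); in particular x_H = (0.2000·580 + 0.0700·270 + 0.7100·220) / 0.5740 = 291.10 / 0.5740 ≈ 507.14286.
Intermediate flow from H to H: z_HH = a_HH · x_H = 0.05 × 291.10 / 0.5740 = 14.555 / 0.5740 ≈ 25.357.

z_HH = 25.357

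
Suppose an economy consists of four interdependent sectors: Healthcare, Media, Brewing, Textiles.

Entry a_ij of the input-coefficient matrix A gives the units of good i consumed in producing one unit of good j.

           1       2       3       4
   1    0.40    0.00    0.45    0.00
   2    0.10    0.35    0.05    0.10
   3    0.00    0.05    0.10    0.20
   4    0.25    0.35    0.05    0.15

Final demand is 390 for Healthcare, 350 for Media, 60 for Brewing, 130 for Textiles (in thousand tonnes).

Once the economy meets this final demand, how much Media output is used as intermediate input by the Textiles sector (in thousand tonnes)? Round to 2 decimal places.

I − A =
  [   0.60     0.00    -0.45     0.00]
  [  -0.10     0.65    -0.05    -0.10]
  [   0.00    -0.05     0.90    -0.20]
  [  -0.25    -0.35    -0.05     0.85]
Compute the cofactors C_ij = (−1)^(i+j)·(3×3 minor ij) of I−A; the adjugate is their transpose:
adj(I−A) = Cᵀ =
  [ 0.453375   0.050625   0.232875   0.060750]
  [ 0.100500   0.430500   0.078000   0.069000]
  [ 0.045000   0.067500   0.310500   0.081000]
  [ 0.177375   0.196125   0.118875   0.347250]
det(I−A) = Σ_j (I−A)_1j·C_1j = (0.60)(0.453375) + (0.00)(0.100500) + (-0.45)(0.045000) + (0.00)(0.177375) = 0.251775
(I − A)⁻¹ = adj(I−A) / det(I−A) ≈
  [   1.8007     0.2011     0.9249     0.2413]
  [   0.3992     1.7099     0.3098     0.2741]
  [   0.1787     0.2681     1.2332     0.3217]
  [   0.7045     0.7790     0.4721     1.3792]
First solve x = (I − A)⁻¹ d = adj(I−A)·d / det(I−A); in particular x_4 = (0.177375·390 + 0.196125·350 + 0.118875·60 + 0.347250·130) / 0.251775 = 190.095 / 0.251775 ≈ 755.0194.
Intermediate flow from 2 to 4: z_24 = a_24 · x_4 = 0.10 × 190.095 / 0.251775 = 19.0095 / 0.251775 ≈ 75.50.

z_24 = 75.50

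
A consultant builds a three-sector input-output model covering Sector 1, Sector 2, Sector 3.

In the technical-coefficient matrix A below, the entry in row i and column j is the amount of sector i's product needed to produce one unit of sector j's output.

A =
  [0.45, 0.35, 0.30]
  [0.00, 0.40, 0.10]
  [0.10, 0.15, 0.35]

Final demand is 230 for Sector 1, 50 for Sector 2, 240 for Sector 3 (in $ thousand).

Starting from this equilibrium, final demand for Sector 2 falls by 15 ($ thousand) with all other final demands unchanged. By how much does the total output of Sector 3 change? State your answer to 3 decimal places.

I − A =
  [   0.55    -0.35    -0.30]
  [   0.00     0.60    -0.10]
  [  -0.10    -0.15     0.65]
Cofactors of I−A, C_ij = (−1)^(i+j)·(minor ij) (rows/columns in the sector order above):
  C_11 = (0.60)(0.65) − (-0.10)(-0.15) = 0.3750
  C_12 = −[(0.00)(0.65) − (-0.10)(-0.10)] = 0.0100
  C_13 = (0.00)(-0.15) − (0.60)(-0.10) = 0.0600
  C_21 = −[(-0.35)(0.65) − (-0.30)(-0.15)] = 0.2725
  C_22 = (0.55)(0.65) − (-0.30)(-0.10) = 0.3275
  C_23 = −[(0.55)(-0.15) − (-0.35)(-0.10)] = 0.1175
  C_31 = (-0.35)(-0.10) − (-0.30)(0.60) = 0.2150
  C_32 = −[(0.55)(-0.10) − (-0.30)(0.00)] = 0.0550
  C_33 = (0.55)(0.60) − (-0.35)(0.00) = 0.3300
det(I−A) = Σ_j (I−A)_1j·C_1j = (0.55)(0.3750) + (-0.35)(0.0100) + (-0.30)(0.0600) = 0.18475
adj(I−A) = Cᵀ =
  [ 0.3750   0.2725   0.2150]
  [ 0.0100   0.3275   0.0550]
  [ 0.0600   0.1175   0.3300]
(I − A)⁻¹ = adj(I−A) / det(I−A) ≈
  [   2.0298     1.4750     1.1637]
  [   0.0541     1.7727     0.2977]
  [   0.3248     0.6360     1.7862]
Δx = (I − A)⁻¹ Δd with Δd having -15 in the Sector 2 component and 0 elsewhere.
So Δx_3 = L_32 · (-15), where L_32 = adj(I−A)_32 / det(I−A) = 0.1175 / 0.18475.
Δx_3 = 0.1175 × (-15) / 0.18475 = -1.7625 / 0.18475 ≈ -9.540.

Δx_3 = -9.540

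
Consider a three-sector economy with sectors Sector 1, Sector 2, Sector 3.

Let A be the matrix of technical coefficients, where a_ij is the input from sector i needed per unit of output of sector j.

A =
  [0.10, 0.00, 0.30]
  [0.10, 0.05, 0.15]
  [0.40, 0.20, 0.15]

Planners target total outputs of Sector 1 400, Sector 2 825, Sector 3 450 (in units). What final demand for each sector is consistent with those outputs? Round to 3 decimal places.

d_1 = 225.000, d_2 = 676.250, d_3 = 57.500

I − A =
  [   0.90     0.00    -0.30]
  [  -0.10     0.95    -0.15]
  [  -0.40    -0.20     0.85]
d = (I − A) x:
  d_1 = (+0.90)·400 + (+0.00)·825 + (-0.30)·450 = 225.000
  d_2 = (-0.10)·400 + (+0.95)·825 + (-0.15)·450 = 676.250
  d_3 = (-0.40)·400 + (-0.20)·825 + (+0.85)·450 = 57.500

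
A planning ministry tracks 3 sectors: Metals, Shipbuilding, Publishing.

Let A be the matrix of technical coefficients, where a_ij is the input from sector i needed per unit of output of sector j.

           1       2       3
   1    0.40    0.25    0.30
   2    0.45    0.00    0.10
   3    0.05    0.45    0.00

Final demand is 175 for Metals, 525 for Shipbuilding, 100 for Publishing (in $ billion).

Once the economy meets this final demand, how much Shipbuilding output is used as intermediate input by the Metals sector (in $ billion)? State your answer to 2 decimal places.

I − A =
  [   0.60    -0.25    -0.30]
  [  -0.45     1.00    -0.10]
  [  -0.05    -0.45     1.00]
Cofactors of I−A, C_ij = (−1)^(i+j)·(minor ij) (rows/columns in the sector order above):
  C_11 = (1.00)(1.00) − (-0.10)(-0.45) = 0.9550
  C_12 = −[(-0.45)(1.00) − (-0.10)(-0.05)] = 0.4550
  C_13 = (-0.45)(-0.45) − (1.00)(-0.05) = 0.2525
  C_21 = −[(-0.25)(1.00) − (-0.30)(-0.45)] = 0.3850
  C_22 = (0.60)(1.00) − (-0.30)(-0.05) = 0.5850
  C_23 = −[(0.60)(-0.45) − (-0.25)(-0.05)] = 0.2825
  C_31 = (-0.25)(-0.10) − (-0.30)(1.00) = 0.3250
  C_32 = −[(0.60)(-0.10) − (-0.30)(-0.45)] = 0.1950
  C_33 = (0.60)(1.00) − (-0.25)(-0.45) = 0.4875
det(I−A) = Σ_j (I−A)_1j·C_1j = (0.60)(0.9550) + (-0.25)(0.4550) + (-0.30)(0.2525) = 0.3835
adj(I−A) = Cᵀ =
  [ 0.9550   0.3850   0.3250]
  [ 0.4550   0.5850   0.1950]
  [ 0.2525   0.2825   0.4875]
(I − A)⁻¹ = adj(I−A) / det(I−A) ≈
  [   2.4902     1.0039     0.8475]
  [   1.1864     1.5254     0.5085]
  [   0.6584     0.7366     1.2712]
First solve x = (I − A)⁻¹ d = adj(I−A)·d / det(I−A); in particular x_1 = (0.9550·175 + 0.3850·525 + 0.3250·100) / 0.3835 = 401.75 / 0.3835 ≈ 1047.5880.
Intermediate flow from 2 to 1: z_21 = a_21 · x_1 = 0.45 × 401.75 / 0.3835 = 180.7875 / 0.3835 ≈ 471.41.

z_21 = 471.41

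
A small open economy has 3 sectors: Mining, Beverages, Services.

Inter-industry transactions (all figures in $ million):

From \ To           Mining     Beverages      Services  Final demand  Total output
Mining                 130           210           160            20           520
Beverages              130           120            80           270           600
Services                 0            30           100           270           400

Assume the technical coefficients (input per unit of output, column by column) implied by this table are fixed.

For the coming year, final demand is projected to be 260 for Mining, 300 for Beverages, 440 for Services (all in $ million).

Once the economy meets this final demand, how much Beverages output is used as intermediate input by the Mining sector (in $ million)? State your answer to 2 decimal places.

z_BM = 275.46

Technical coefficients a_ij = z_ij / X_j:
  a_MM = 130/520 = 0.25, a_BM = 130/520 = 0.25, a_SM = 0/520 = 0.00
  a_MB = 210/600 = 0.35, a_BB = 120/600 = 0.20, a_SB = 30/600 = 0.05
  a_MS = 160/400 = 0.40, a_BS = 80/400 = 0.20, a_SS = 100/400 = 0.25
I − A =
  [   0.75    -0.35    -0.40]
  [  -0.25     0.80    -0.20]
  [   0.00    -0.05     0.75]
Cofactors of I−A, C_ij = (−1)^(i+j)·(minor ij) (rows/columns in the sector order above):
  C_11 = (0.80)(0.75) − (-0.20)(-0.05) = 0.5900
  C_12 = −[(-0.25)(0.75) − (-0.20)(0.00)] = 0.1875
  C_13 = (-0.25)(-0.05) − (0.80)(0.00) = 0.0125
  C_21 = −[(-0.35)(0.75) − (-0.40)(-0.05)] = 0.2825
  C_22 = (0.75)(0.75) − (-0.40)(0.00) = 0.5625
  C_23 = −[(0.75)(-0.05) − (-0.35)(0.00)] = 0.0375
  C_31 = (-0.35)(-0.20) − (-0.40)(0.80) = 0.3900
  C_32 = −[(0.75)(-0.20) − (-0.40)(-0.25)] = 0.2500
  C_33 = (0.75)(0.80) − (-0.35)(-0.25) = 0.5125
det(I−A) = Σ_j (I−A)_1j·C_1j = (0.75)(0.5900) + (-0.35)(0.1875) + (-0.40)(0.0125) = 0.371875
adj(I−A) = Cᵀ =
  [ 0.5900   0.2825   0.3900]
  [ 0.1875   0.5625   0.2500]
  [ 0.0125   0.0375   0.5125]
(I − A)⁻¹ = adj(I−A) / det(I−A) ≈
  [   1.5866     0.7597     1.0487]
  [   0.5042     1.5126     0.6723]
  [   0.0336     0.1008     1.3782]
First solve x = (I − A)⁻¹ d = adj(I−A)·d / det(I−A); in particular x_M = (0.5900·260 + 0.2825·300 + 0.3900·440) / 0.371875 = 409.75 / 0.371875 ≈ 1101.8487.
Intermediate flow from B to M: z_BM = a_BM · x_M = 0.25 × 409.75 / 0.371875 = 102.4375 / 0.371875 ≈ 275.46.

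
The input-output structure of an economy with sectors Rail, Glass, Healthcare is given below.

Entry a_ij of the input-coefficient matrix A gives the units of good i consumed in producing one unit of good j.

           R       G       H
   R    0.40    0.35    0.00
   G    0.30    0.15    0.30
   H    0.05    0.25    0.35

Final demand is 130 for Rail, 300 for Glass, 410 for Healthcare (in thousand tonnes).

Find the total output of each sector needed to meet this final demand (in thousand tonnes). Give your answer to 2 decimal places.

x_R = 813.97, x_G = 1023.94, x_H = 1087.21

I − A =
  [   0.60    -0.35     0.00]
  [  -0.30     0.85    -0.30]
  [  -0.05    -0.25     0.65]
Cofactors of I−A, C_ij = (−1)^(i+j)·(minor ij) (rows/columns in the sector order above):
  C_11 = (0.85)(0.65) − (-0.30)(-0.25) = 0.4775
  C_12 = −[(-0.30)(0.65) − (-0.30)(-0.05)] = 0.2100
  C_13 = (-0.30)(-0.25) − (0.85)(-0.05) = 0.1175
  C_21 = −[(-0.35)(0.65) − (0.00)(-0.25)] = 0.2275
  C_22 = (0.60)(0.65) − (0.00)(-0.05) = 0.3900
  C_23 = −[(0.60)(-0.25) − (-0.35)(-0.05)] = 0.1675
  C_31 = (-0.35)(-0.30) − (0.00)(0.85) = 0.1050
  C_32 = −[(0.60)(-0.30) − (0.00)(-0.30)] = 0.1800
  C_33 = (0.60)(0.85) − (-0.35)(-0.30) = 0.4050
det(I−A) = Σ_j (I−A)_1j·C_1j = (0.60)(0.4775) + (-0.35)(0.2100) + (0.00)(0.1175) = 0.2130
adj(I−A) = Cᵀ =
  [ 0.4775   0.2275   0.1050]
  [ 0.2100   0.3900   0.1800]
  [ 0.1175   0.1675   0.4050]
(I − A)⁻¹ = adj(I−A) / det(I−A) ≈
  [   2.2418     1.0681     0.4930]
  [   0.9859     1.8310     0.8451]
  [   0.5516     0.7864     1.9014]
x = (I − A)⁻¹ d = adj(I−A)·d / det(I−A), with det(I−A) = 0.2130:
  x_R = (0.4775·130 + 0.2275·300 + 0.1050·410) / 0.2130 = 173.375 / 0.2130 ≈ 813.97
  x_G = (0.2100·130 + 0.3900·300 + 0.1800·410) / 0.2130 = 218.10 / 0.2130 ≈ 1023.94
  x_H = (0.1175·130 + 0.1675·300 + 0.4050·410) / 0.2130 = 231.575 / 0.2130 ≈ 1087.21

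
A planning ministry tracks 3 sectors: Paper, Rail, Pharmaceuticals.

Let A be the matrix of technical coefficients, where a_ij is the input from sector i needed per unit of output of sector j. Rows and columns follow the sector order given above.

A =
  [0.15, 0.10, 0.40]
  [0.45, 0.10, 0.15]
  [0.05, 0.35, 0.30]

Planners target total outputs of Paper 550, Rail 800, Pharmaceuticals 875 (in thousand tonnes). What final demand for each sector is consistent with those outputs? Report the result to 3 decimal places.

I − A =
  [   0.85    -0.10    -0.40]
  [  -0.45     0.90    -0.15]
  [  -0.05    -0.35     0.70]
d = (I − A) x:
  d_1 = (+0.85)·550 + (-0.10)·800 + (-0.40)·875 = 37.500
  d_2 = (-0.45)·550 + (+0.90)·800 + (-0.15)·875 = 341.250
  d_3 = (-0.05)·550 + (-0.35)·800 + (+0.70)·875 = 305.000

d_1 = 37.500, d_2 = 341.250, d_3 = 305.000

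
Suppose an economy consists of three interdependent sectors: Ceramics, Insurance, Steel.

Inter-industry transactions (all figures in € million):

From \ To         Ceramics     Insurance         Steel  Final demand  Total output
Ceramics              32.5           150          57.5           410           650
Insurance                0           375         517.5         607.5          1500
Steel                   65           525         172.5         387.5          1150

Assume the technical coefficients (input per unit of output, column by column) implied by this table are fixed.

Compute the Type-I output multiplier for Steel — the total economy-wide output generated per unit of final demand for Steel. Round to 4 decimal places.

Technical coefficients a_ij = z_ij / X_j:
  a_11 = 32.5/650 = 0.05, a_21 = 0/650 = 0.00, a_31 = 65/650 = 0.10
  a_12 = 150/1500 = 0.10, a_22 = 375/1500 = 0.25, a_32 = 525/1500 = 0.35
  a_13 = 57.5/1150 = 0.05, a_23 = 517.5/1150 = 0.45, a_33 = 172.5/1150 = 0.15
I − A =
  [   0.95    -0.10    -0.05]
  [   0.00     0.75    -0.45]
  [  -0.10    -0.35     0.85]
Cofactors of I−A, C_ij = (−1)^(i+j)·(minor ij) (rows/columns in the sector order above):
  C_11 = (0.75)(0.85) − (-0.45)(-0.35) = 0.4800
  C_12 = −[(0.00)(0.85) − (-0.45)(-0.10)] = 0.0450
  C_13 = (0.00)(-0.35) − (0.75)(-0.10) = 0.0750
  C_21 = −[(-0.10)(0.85) − (-0.05)(-0.35)] = 0.1025
  C_22 = (0.95)(0.85) − (-0.05)(-0.10) = 0.8025
  C_23 = −[(0.95)(-0.35) − (-0.10)(-0.10)] = 0.3425
  C_31 = (-0.10)(-0.45) − (-0.05)(0.75) = 0.0825
  C_32 = −[(0.95)(-0.45) − (-0.05)(0.00)] = 0.4275
  C_33 = (0.95)(0.75) − (-0.10)(0.00) = 0.7125
det(I−A) = Σ_j (I−A)_1j·C_1j = (0.95)(0.4800) + (-0.10)(0.0450) + (-0.05)(0.0750) = 0.44775
adj(I−A) = Cᵀ =
  [ 0.4800   0.1025   0.0825]
  [ 0.0450   0.8025   0.4275]
  [ 0.0750   0.3425   0.7125]
(I − A)⁻¹ = adj(I−A) / det(I−A) ≈
  [   1.07203     0.22892     0.18425]
  [   0.10050     1.79229     0.95477]
  [   0.16750     0.76494     1.59129]
The output multiplier for sector j is the column-j sum of the Leontief inverse (I − A)⁻¹ = adj(I−A) / det(I−A).
Column 3 of adj(I−A): (0.0825, 0.4275, 0.7125); det(I−A) = 0.44775.
m_3 = (0.0825 + 0.4275 + 0.7125) / 0.44775 = 1.2225 / 0.44775 ≈ 2.7303.

m_3 = 2.7303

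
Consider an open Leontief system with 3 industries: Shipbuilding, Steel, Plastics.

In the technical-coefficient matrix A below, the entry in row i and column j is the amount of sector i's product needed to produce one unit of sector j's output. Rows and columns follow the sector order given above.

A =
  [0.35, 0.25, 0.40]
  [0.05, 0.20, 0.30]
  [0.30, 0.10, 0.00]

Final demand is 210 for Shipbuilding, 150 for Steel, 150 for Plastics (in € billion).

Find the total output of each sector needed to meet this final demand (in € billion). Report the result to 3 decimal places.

I − A =
  [   0.65    -0.25    -0.40]
  [  -0.05     0.80    -0.30]
  [  -0.30    -0.10     1.00]
Cofactors of I−A, C_ij = (−1)^(i+j)·(minor ij) (rows/columns in the sector order above):
  C_11 = (0.80)(1.00) − (-0.30)(-0.10) = 0.7700
  C_12 = −[(-0.05)(1.00) − (-0.30)(-0.30)] = 0.1400
  C_13 = (-0.05)(-0.10) − (0.80)(-0.30) = 0.2450
  C_21 = −[(-0.25)(1.00) − (-0.40)(-0.10)] = 0.2900
  C_22 = (0.65)(1.00) − (-0.40)(-0.30) = 0.5300
  C_23 = −[(0.65)(-0.10) − (-0.25)(-0.30)] = 0.1400
  C_31 = (-0.25)(-0.30) − (-0.40)(0.80) = 0.3950
  C_32 = −[(0.65)(-0.30) − (-0.40)(-0.05)] = 0.2150
  C_33 = (0.65)(0.80) − (-0.25)(-0.05) = 0.5075
det(I−A) = Σ_j (I−A)_1j·C_1j = (0.65)(0.7700) + (-0.25)(0.1400) + (-0.40)(0.2450) = 0.3675
adj(I−A) = Cᵀ =
  [ 0.7700   0.2900   0.3950]
  [ 0.1400   0.5300   0.2150]
  [ 0.2450   0.1400   0.5075]
(I − A)⁻¹ = adj(I−A) / det(I−A) ≈
  [   2.0952     0.7891     1.0748]
  [   0.3810     1.4422     0.5850]
  [   0.6667     0.3810     1.3810]
x = (I − A)⁻¹ d = adj(I−A)·d / det(I−A), with det(I−A) = 0.3675:
  x_1 = (0.7700·210 + 0.2900·150 + 0.3950·150) / 0.3675 = 264.45 / 0.3675 ≈ 719.592
  x_2 = (0.1400·210 + 0.5300·150 + 0.2150·150) / 0.3675 = 141.15 / 0.3675 ≈ 384.082
  x_3 = (0.2450·210 + 0.1400·150 + 0.5075·150) / 0.3675 = 148.575 / 0.3675 ≈ 404.286

x_1 = 719.592, x_2 = 384.082, x_3 = 404.286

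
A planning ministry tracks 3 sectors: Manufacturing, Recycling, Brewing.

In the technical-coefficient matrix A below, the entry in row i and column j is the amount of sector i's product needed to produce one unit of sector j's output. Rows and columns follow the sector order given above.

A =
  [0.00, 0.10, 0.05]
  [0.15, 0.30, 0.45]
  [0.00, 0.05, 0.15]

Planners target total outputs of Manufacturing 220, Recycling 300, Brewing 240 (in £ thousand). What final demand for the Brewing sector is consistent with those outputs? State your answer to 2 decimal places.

I − A =
  [   1.00    -0.10    -0.05]
  [  -0.15     0.70    -0.45]
  [   0.00    -0.05     0.85]
d = (I − A) x:
  d_M = (+1.00)·220 + (-0.10)·300 + (-0.05)·240 = 178.00
  d_R = (-0.15)·220 + (+0.70)·300 + (-0.45)·240 = 69.00
  d_B = (+0.00)·220 + (-0.05)·300 + (+0.85)·240 = 189.00

d_B = 189.00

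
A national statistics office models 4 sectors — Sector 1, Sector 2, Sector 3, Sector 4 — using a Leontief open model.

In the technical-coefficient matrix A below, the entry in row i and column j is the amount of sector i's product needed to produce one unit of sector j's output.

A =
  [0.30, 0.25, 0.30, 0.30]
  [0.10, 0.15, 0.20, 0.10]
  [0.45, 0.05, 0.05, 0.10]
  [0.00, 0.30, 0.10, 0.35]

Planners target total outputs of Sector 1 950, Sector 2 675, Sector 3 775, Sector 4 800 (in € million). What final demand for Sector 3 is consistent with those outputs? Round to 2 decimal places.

I − A =
  [   0.70    -0.25    -0.30    -0.30]
  [  -0.10     0.85    -0.20    -0.10]
  [  -0.45    -0.05     0.95    -0.10]
  [   0.00    -0.30    -0.10     0.65]
d = (I − A) x:
  d_1 = (+0.70)·950 + (-0.25)·675 + (-0.30)·775 + (-0.30)·800 = 23.75
  d_2 = (-0.10)·950 + (+0.85)·675 + (-0.20)·775 + (-0.10)·800 = 243.75
  d_3 = (-0.45)·950 + (-0.05)·675 + (+0.95)·775 + (-0.10)·800 = 195.00
  d_4 = (+0.00)·950 + (-0.30)·675 + (-0.10)·775 + (+0.65)·800 = 240.00

d_3 = 195.00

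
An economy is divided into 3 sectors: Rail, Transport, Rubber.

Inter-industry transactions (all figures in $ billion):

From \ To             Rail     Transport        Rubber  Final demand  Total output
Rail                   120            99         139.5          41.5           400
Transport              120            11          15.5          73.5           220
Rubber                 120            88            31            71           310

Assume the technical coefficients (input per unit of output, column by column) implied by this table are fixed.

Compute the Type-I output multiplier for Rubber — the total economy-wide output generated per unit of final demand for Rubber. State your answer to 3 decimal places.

Technical coefficients a_ij = z_ij / X_j:
  a_11 = 120/400 = 0.30, a_21 = 120/400 = 0.30, a_31 = 120/400 = 0.30
  a_12 = 99/220 = 0.45, a_22 = 11/220 = 0.05, a_32 = 88/220 = 0.40
  a_13 = 139.5/310 = 0.45, a_23 = 15.5/310 = 0.05, a_33 = 31/310 = 0.10
I − A =
  [   0.70    -0.45    -0.45]
  [  -0.30     0.95    -0.05]
  [  -0.30    -0.40     0.90]
Cofactors of I−A, C_ij = (−1)^(i+j)·(minor ij) (rows/columns in the sector order above):
  C_11 = (0.95)(0.90) − (-0.05)(-0.40) = 0.8350
  C_12 = −[(-0.30)(0.90) − (-0.05)(-0.30)] = 0.2850
  C_13 = (-0.30)(-0.40) − (0.95)(-0.30) = 0.4050
  C_21 = −[(-0.45)(0.90) − (-0.45)(-0.40)] = 0.5850
  C_22 = (0.70)(0.90) − (-0.45)(-0.30) = 0.4950
  C_23 = −[(0.70)(-0.40) − (-0.45)(-0.30)] = 0.4150
  C_31 = (-0.45)(-0.05) − (-0.45)(0.95) = 0.4500
  C_32 = −[(0.70)(-0.05) − (-0.45)(-0.30)] = 0.1700
  C_33 = (0.70)(0.95) − (-0.45)(-0.30) = 0.5300
det(I−A) = Σ_j (I−A)_1j·C_1j = (0.70)(0.8350) + (-0.45)(0.2850) + (-0.45)(0.4050) = 0.2740
adj(I−A) = Cᵀ =
  [ 0.8350   0.5850   0.4500]
  [ 0.2850   0.4950   0.1700]
  [ 0.4050   0.4150   0.5300]
(I − A)⁻¹ = adj(I−A) / det(I−A) ≈
  [   3.0474     2.1350     1.6423]
  [   1.0401     1.8066     0.6204]
  [   1.4781     1.5146     1.9343]
The output multiplier for sector j is the column-j sum of the Leontief inverse (I − A)⁻¹ = adj(I−A) / det(I−A).
Column 3 of adj(I−A): (0.4500, 0.1700, 0.5300); det(I−A) = 0.2740.
m_3 = (0.4500 + 0.1700 + 0.5300) / 0.2740 = 1.15 / 0.2740 ≈ 4.197.

m_3 = 4.197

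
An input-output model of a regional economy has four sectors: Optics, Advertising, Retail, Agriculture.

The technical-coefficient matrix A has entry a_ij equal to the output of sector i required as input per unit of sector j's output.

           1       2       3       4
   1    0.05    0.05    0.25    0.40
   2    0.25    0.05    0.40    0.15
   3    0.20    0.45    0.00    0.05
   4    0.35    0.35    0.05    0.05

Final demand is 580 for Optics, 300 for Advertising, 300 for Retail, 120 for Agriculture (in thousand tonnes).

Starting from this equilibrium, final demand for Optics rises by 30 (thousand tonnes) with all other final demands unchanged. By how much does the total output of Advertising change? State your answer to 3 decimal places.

Δx_2 = 30.005

I − A =
  [   0.95    -0.05    -0.25    -0.40]
  [  -0.25     0.95    -0.40    -0.15]
  [  -0.20    -0.45     1.00    -0.05]
  [  -0.35    -0.35    -0.05     0.95]
Compute the cofactors C_ij = (−1)^(i+j)·(3×3 minor ij) of I−A; the adjugate is their transpose:
adj(I−A) = Cᵀ =
  [ 0.666250   0.307625   0.306875   0.345250]
  [ 0.373875   0.704250   0.389625   0.289125]
  [ 0.321500   0.398125   0.625000   0.231125]
  [ 0.400125   0.393750   0.289500   0.639375]
det(I−A) = Σ_j (I−A)_1j·C_1j = (0.95)(0.666250) + (-0.05)(0.373875) + (-0.25)(0.321500) + (-0.40)(0.400125) = 0.37381875
(I − A)⁻¹ = adj(I−A) / det(I−A) ≈
  [   1.7823     0.8229     0.8209     0.9236]
  [   1.0002     1.8839     1.0423     0.7734]
  [   0.8600     1.0650     1.6719     0.6183]
  [   1.0704     1.0533     0.7744     1.7104]
Δx = (I − A)⁻¹ Δd with Δd having +30 in the Optics component and 0 elsewhere.
So Δx_2 = L_21 · (+30), where L_21 = adj(I−A)_21 / det(I−A) = 0.373875 / 0.37381875.
Δx_2 = 0.373875 × (+30) / 0.37381875 = 11.21625 / 0.37381875 ≈ 30.005.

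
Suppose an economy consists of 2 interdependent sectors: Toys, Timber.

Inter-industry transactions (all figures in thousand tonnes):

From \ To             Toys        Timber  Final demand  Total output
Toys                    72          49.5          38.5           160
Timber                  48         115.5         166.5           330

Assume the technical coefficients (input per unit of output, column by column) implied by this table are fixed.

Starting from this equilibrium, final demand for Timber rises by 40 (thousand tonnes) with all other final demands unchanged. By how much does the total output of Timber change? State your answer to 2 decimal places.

Technical coefficients a_ij = z_ij / X_j:
  a_11 = 72/160 = 0.45, a_21 = 48/160 = 0.30
  a_12 = 49.5/330 = 0.15, a_22 = 115.5/330 = 0.35
I − A =
  [   0.55    -0.15]
  [  -0.30     0.65]
det(I−A) = (0.55)(0.65) − (-0.15)(-0.30) = 0.3125
adj(I−A) = [[0.65, 0.15], [0.30, 0.55]]
(I − A)⁻¹ = adj(I−A) / det(I−A) ≈
  [   2.0800     0.4800]
  [   0.9600     1.7600]
Δx = (I − A)⁻¹ Δd with Δd having +40 in the Timber component and 0 elsewhere.
So Δx_2 = L_22 · (+40), where L_22 = adj(I−A)_22 / det(I−A) = 0.55 / 0.3125.
Δx_2 = 0.55 × (+40) / 0.3125 = 22.00 / 0.3125 = 70.40.

Δx_2 = 70.40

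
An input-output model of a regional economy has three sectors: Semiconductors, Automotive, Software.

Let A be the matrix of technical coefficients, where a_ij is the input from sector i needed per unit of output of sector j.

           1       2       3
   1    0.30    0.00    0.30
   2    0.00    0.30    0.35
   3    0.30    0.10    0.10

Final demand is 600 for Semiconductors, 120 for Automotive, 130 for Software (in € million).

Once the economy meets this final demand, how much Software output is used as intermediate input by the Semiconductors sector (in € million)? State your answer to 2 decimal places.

I − A =
  [   0.70     0.00    -0.30]
  [   0.00     0.70    -0.35]
  [  -0.30    -0.10     0.90]
Cofactors of I−A, C_ij = (−1)^(i+j)·(minor ij) (rows/columns in the sector order above):
  C_11 = (0.70)(0.90) − (-0.35)(-0.10) = 0.5950
  C_12 = −[(0.00)(0.90) − (-0.35)(-0.30)] = 0.1050
  C_13 = (0.00)(-0.10) − (0.70)(-0.30) = 0.2100
  C_21 = −[(0.00)(0.90) − (-0.30)(-0.10)] = 0.0300
  C_22 = (0.70)(0.90) − (-0.30)(-0.30) = 0.5400
  C_23 = −[(0.70)(-0.10) − (0.00)(-0.30)] = 0.0700
  C_31 = (0.00)(-0.35) − (-0.30)(0.70) = 0.2100
  C_32 = −[(0.70)(-0.35) − (-0.30)(0.00)] = 0.2450
  C_33 = (0.70)(0.70) − (0.00)(0.00) = 0.4900
det(I−A) = Σ_j (I−A)_1j·C_1j = (0.70)(0.5950) + (0.00)(0.1050) + (-0.30)(0.2100) = 0.3535
adj(I−A) = Cᵀ =
  [ 0.5950   0.0300   0.2100]
  [ 0.1050   0.5400   0.2450]
  [ 0.2100   0.0700   0.4900]
(I − A)⁻¹ = adj(I−A) / det(I−A) ≈
  [   1.6832     0.0849     0.5941]
  [   0.2970     1.5276     0.6931]
  [   0.5941     0.1980     1.3861]
First solve x = (I − A)⁻¹ d = adj(I−A)·d / det(I−A); in particular x_1 = (0.5950·600 + 0.0300·120 + 0.2100·130) / 0.3535 = 387.90 / 0.3535 ≈ 1097.3126.
Intermediate flow from 3 to 1: z_31 = a_31 · x_1 = 0.30 × 387.90 / 0.3535 = 116.37 / 0.3535 ≈ 329.19.

z_31 = 329.19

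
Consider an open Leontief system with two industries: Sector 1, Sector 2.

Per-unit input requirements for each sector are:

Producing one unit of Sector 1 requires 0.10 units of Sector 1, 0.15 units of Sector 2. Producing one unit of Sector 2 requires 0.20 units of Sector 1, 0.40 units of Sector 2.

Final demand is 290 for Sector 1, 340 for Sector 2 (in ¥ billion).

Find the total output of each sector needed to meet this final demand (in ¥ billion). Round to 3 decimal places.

I − A =
  [   0.90    -0.20]
  [  -0.15     0.60]
det(I−A) = (0.90)(0.60) − (-0.20)(-0.15) = 0.5100
adj(I−A) = [[0.60, 0.20], [0.15, 0.90]]
(I − A)⁻¹ = adj(I−A) / det(I−A) ≈
  [   1.1765     0.3922]
  [   0.2941     1.7647]
x = (I − A)⁻¹ d = adj(I−A)·d / det(I−A), with det(I−A) = 0.5100:
  x_1 = (0.60·290 + 0.20·340) / 0.5100 = 242.00 / 0.5100 ≈ 474.510
  x_2 = (0.15·290 + 0.90·340) / 0.5100 = 349.50 / 0.5100 ≈ 685.294

x_1 = 474.510, x_2 = 685.294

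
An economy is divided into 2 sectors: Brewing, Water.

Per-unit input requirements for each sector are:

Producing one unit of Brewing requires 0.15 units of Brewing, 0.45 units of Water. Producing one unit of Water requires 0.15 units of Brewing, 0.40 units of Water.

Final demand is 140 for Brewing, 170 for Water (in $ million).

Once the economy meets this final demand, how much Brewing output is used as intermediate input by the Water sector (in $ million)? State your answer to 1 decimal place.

z_BW = 70.3

I − A =
  [   0.85    -0.15]
  [  -0.45     0.60]
det(I−A) = (0.85)(0.60) − (-0.15)(-0.45) = 0.4425
adj(I−A) = [[0.60, 0.15], [0.45, 0.85]]
(I − A)⁻¹ = adj(I−A) / det(I−A) ≈
  [   1.3559     0.3390]
  [   1.0169     1.9209]
First solve x = (I − A)⁻¹ d = adj(I−A)·d / det(I−A); in particular x_W = (0.45·140 + 0.85·170) / 0.4425 = 207.50 / 0.4425 ≈ 468.927.
Intermediate flow from B to W: z_BW = a_BW · x_W = 0.15 × 207.50 / 0.4425 = 31.125 / 0.4425 ≈ 70.3.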